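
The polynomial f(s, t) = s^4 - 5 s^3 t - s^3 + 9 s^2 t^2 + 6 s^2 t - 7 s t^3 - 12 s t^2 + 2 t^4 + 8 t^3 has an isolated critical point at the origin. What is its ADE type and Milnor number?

Type E_{7}, Milnor number mu = 7.

The Hessian of f at 0 has rank 0. Corank 2; j^3 = -(s - 2*t)^3 is a perfect cube, so E-series; the 4-jet and mu = 7 give E_7.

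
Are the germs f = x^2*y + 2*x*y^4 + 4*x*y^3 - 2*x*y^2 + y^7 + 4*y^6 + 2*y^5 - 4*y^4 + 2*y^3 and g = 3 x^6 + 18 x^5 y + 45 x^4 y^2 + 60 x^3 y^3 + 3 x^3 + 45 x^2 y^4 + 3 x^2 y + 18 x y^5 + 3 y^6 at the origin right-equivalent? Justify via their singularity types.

No.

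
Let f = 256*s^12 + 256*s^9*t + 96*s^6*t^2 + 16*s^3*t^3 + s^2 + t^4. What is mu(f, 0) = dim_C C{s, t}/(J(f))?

3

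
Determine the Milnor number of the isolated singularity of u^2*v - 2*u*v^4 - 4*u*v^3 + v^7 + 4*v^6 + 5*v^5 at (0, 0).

6

The Hessian of f at 0 has rank 0. Corank 2; j^3 = u^2*v has shape L^2 M (L != M), so D-series; mu = 6 gives D_6.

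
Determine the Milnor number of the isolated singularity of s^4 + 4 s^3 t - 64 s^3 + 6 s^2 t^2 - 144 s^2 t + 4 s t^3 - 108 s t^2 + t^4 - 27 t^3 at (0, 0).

The Hessian of f at 0 has rank 0. Corank 2; j^3 = -(4*s + 3*t)^3 is a perfect cube, so E-series; the 4-jet and mu = 6 give E_6.

6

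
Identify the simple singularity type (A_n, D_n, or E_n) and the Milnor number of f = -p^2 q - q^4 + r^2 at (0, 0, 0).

Type D_5, Milnor number mu = 5.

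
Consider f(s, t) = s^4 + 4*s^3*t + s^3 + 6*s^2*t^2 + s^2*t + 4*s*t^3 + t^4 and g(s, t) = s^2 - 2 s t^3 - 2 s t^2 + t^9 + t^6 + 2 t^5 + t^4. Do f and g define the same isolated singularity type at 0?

The Hessian of f at 0 has rank 0. Corank 2; j^3 = s^2*(s + t) has shape L^2 M (L != M), so D-series; mu = 5 gives D_5. The Hessian of g at 0 has rank 1. Corank 1: A-series; mu = 8 gives A_8. f is D_5 but g is A_8, hence not right-equivalent.

No.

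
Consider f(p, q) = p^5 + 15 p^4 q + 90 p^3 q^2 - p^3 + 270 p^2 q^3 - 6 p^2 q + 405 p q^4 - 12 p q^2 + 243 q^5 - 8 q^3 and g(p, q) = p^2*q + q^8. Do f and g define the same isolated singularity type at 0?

The Hessian of f at 0 has rank 0. Corank 2; j^3 = -(p + 2*q)^3 is a perfect cube, so E-series; the 5-jet and mu = 8 give E_8. The Hessian of g at 0 has rank 0. Corank 2; j^3 = p^2*q has shape L^2 M (L != M), so D-series; mu = 9 gives D_9. f is E_8 but g is D_9, hence not right-equivalent.

No.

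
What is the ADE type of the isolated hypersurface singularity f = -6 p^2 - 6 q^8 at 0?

A_7

The Hessian of f at 0 has rank 1. Corank 1: A-series; mu = 7 gives A_7.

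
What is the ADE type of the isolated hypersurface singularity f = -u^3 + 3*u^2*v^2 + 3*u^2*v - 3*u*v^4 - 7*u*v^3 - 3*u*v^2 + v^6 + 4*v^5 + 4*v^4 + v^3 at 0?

The Hessian of f at 0 has rank 0. Corank 2; j^3 = -(u - v)^3 is a perfect cube, so E-series; the 4-jet and mu = 7 give E_7.

E_{7}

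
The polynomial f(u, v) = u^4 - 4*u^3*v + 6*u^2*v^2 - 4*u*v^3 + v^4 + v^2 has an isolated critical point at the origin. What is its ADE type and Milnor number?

The Hessian of f at 0 has rank 1. Corank 1: A-series; mu = 3 gives A_3.

Type A_{3}, Milnor number mu = 3.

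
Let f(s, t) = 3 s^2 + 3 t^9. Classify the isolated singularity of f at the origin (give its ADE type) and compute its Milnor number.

Type A_{8}, Milnor number mu = 8.

The Hessian of f at 0 has rank 1. Corank 1: A-series; mu = 8 gives A_8.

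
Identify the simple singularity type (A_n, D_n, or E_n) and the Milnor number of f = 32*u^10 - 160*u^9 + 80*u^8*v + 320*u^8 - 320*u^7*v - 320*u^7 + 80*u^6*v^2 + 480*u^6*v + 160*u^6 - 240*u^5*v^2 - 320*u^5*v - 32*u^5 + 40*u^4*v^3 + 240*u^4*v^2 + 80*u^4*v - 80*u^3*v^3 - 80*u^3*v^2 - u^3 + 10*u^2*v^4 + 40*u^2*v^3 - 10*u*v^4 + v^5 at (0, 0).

The Hessian of f at 0 has rank 0. Corank 2; j^3 = -u^3 is a perfect cube, so E-series; the 5-jet and mu = 8 give E_8.

Type E8, Milnor number mu = 8.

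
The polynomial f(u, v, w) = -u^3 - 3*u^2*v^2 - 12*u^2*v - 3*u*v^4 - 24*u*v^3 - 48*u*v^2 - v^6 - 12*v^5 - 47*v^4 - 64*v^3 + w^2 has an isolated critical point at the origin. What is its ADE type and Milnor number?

Type E6, Milnor number mu = 6.

The Hessian of f at 0 is [[0, 0, 0], [0, 0, 0], [0, 0, 2]] with rank 1, so corank 2. A Groebner basis of the Jacobian ideal J(f) in C{u,v,w} is {u^3 + 24*u^2 + 192*u*v + 384*v^2, u^2*v - 4*u^2 - 32*u*v - 64*v^2, u^2/2 + u*v^2 + 4*u*v + 8*v^2, v^3, w}; counting standard monomials gives mu = 6. Corank 2; j^3 = -(u + 4*v)^3 is a perfect cube, so E-series; the 4-jet and mu = 6 give E_6.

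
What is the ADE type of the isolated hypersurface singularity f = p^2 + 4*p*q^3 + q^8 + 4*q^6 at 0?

A_7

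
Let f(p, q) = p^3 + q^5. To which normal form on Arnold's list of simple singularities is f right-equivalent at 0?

The Hessian of f at 0 has rank 0. Corank 2; j^3 = p^3 is a perfect cube, so E-series; the 5-jet and mu = 8 give E_8.

E8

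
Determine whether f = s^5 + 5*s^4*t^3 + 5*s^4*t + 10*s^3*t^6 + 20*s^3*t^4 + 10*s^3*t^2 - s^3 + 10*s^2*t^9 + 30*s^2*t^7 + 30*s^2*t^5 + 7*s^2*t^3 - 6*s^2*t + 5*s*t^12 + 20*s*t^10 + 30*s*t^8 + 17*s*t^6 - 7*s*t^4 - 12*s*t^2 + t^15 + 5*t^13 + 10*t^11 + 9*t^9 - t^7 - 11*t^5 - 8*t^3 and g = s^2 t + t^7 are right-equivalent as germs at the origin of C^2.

The Hessian of f at 0 is [[0, 0], [0, 0]] with rank 0, so corank 2. A Groebner basis of the Jacobian ideal J(f) in C{s,t} is {-7*s^2/2 + s*t^3 - 14*s*t - 14*t^2, 2*s^2 + 8*s*t + t^4 + 8*t^2, s^3 - 12*s*t^2 - 16*t^3, s^2*t + 4*s*t^2 + 4*t^3}; counting standard monomials gives mu = 8. Corank 2; j^3 = -(s + 2*t)^3 is a perfect cube, so E-series; the 5-jet and mu = 8 give E_8. The Hessian of g at 0 is [[0, 0], [0, 0]] with rank 0, so corank 2. A Groebner basis of the Jacobian ideal J(g) in C{s,t} is {s^2/7 + t^6, s^3, s*t}; counting standard monomials gives mu = 8. Corank 2; j^3 = s^2*t has shape L^2 M (L != M), so D-series; mu = 8 gives D_8. f is E_8 but g is D_8, hence not right-equivalent.

No.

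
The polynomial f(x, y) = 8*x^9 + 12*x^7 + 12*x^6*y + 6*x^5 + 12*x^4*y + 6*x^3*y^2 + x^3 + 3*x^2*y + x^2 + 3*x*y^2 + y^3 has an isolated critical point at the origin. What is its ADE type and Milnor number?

Type A_2, Milnor number mu = 2.

The Hessian of f at 0 is [[2, 0], [0, 0]] with rank 1, so corank 1. A Groebner basis of the Jacobian ideal J(f) in C{x,y} is {y^2, x}; counting standard monomials gives mu = 2. Corank 1: A-series; mu = 2 gives A_2.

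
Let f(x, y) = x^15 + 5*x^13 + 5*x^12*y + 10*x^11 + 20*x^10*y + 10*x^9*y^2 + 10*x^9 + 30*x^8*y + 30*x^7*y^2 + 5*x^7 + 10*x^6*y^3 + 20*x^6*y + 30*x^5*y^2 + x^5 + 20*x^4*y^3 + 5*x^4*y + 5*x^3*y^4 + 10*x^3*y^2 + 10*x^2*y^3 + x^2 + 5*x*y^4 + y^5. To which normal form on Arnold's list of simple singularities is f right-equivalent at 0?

A4

The Hessian of f at 0 is [[2, 0], [0, 0]] with rank 1, so corank 1. A Groebner basis of the Jacobian ideal J(f) in C{x,y} is {y^4, x}; counting standard monomials gives mu = 4. Corank 1: A-series; mu = 4 gives A_4.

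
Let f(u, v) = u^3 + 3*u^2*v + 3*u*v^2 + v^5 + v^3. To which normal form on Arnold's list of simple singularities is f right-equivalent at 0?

E_{8}

The Hessian of f at 0 has rank 0. Corank 2; j^3 = (u + v)^3 is a perfect cube, so E-series; the 5-jet and mu = 8 give E_8.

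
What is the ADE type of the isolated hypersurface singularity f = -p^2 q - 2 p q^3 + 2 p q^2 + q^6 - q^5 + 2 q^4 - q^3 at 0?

D_{7}

The Hessian of f at 0 is [[0, 0], [0, 0]] with rank 0, so corank 2. A Groebner basis of the Jacobian ideal J(f) in C{p,q} is {p^3 - p^2/2 - 7*p*q^2/2 - 3*p*q/2 + 2*q^2, p^2*q - p^2/6 - 13*p*q^2/6 - 5*p*q/6 + q^2, p*q + q^3 - q^2}; counting standard monomials gives mu = 7. Corank 2; j^3 = -q*(p - q)^2 has shape L^2 M (L != M), so D-series; mu = 7 gives D_7.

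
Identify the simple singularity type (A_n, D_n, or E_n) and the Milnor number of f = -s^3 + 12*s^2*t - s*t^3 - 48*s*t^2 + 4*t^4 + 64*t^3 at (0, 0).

Type E7, Milnor number mu = 7.

The Hessian of f at 0 has rank 0. Corank 2; j^3 = -(s - 4*t)^3 is a perfect cube, so E-series; the 4-jet and mu = 7 give E_7.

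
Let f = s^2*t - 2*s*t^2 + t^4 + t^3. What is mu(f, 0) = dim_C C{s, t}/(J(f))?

The Hessian of f at 0 is [[0, 0], [0, 0]] with rank 0, so corank 2. A Groebner basis of the Jacobian ideal J(f) in C{s,t} is {s^3 + s^2/4 - t^2/4, s^2/4 + t^3 - t^2/4, s*t - t^2}; counting standard monomials gives mu = 5. Corank 2; j^3 = t*(s - t)^2 has shape L^2 M (L != M), so D-series; mu = 5 gives D_5.

5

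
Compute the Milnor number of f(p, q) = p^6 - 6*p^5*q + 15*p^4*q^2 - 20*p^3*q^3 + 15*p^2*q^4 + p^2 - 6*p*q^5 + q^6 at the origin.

The Hessian of f at 0 has rank 1. Corank 1: A-series; mu = 5 gives A_5.

5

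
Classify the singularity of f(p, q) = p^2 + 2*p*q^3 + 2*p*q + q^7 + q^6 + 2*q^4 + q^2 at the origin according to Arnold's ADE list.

A_6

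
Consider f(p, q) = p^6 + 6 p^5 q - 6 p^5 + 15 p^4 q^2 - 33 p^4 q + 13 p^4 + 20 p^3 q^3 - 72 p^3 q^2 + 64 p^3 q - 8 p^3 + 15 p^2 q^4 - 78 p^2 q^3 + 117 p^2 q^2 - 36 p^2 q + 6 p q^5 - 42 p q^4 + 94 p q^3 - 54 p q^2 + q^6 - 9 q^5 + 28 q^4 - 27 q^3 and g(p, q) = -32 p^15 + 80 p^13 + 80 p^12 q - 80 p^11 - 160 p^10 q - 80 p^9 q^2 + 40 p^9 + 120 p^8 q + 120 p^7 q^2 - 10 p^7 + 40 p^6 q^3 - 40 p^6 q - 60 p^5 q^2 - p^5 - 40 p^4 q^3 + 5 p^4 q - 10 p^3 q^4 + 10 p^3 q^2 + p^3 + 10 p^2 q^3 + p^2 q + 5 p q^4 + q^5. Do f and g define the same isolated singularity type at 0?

No.

The Hessian of f at 0 has rank 0. Corank 2; j^3 = -(2*p + 3*q)^3 is a perfect cube, so E-series; the 4-jet and mu = 6 give E_6. The Hessian of g at 0 has rank 0. Corank 2; j^3 = p^2*(p + q) has shape L^2 M (L != M), so D-series; mu = 6 gives D_6. f is E_6 but g is D_6, hence not right-equivalent.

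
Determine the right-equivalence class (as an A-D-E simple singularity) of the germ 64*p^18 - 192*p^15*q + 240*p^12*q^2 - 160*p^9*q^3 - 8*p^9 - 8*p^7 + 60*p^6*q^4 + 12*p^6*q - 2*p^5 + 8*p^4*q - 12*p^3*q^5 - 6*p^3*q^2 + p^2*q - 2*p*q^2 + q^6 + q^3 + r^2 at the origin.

The Hessian of f at 0 has rank 1. Corank 2; j^3 = q*(p - q)^2 has shape L^2 M (L != M), so D-series; mu = 7 gives D_7.

D_7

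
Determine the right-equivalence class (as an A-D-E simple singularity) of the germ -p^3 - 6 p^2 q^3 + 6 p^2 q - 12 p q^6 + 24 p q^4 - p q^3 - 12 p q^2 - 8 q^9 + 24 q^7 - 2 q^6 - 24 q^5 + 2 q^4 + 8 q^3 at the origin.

E_7

The Hessian of f at 0 has rank 0. Corank 2; j^3 = -(p - 2*q)^3 is a perfect cube, so E-series; the 4-jet and mu = 7 give E_7.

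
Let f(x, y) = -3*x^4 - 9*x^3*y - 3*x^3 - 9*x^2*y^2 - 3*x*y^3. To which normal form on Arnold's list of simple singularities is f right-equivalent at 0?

E_7

The Hessian of f at 0 is [[0, 0], [0, 0]] with rank 0, so corank 2. A Groebner basis of the Jacobian ideal J(f) in C{x,y} is {3*x^2 + y^4 + y^3, x^3, x^2*y - x^2 - y^3/3, 2*x^2 + x*y^2 + 2*y^3/3}; counting standard monomials gives mu = 7. Corank 2; j^3 = -3*x^3 is a perfect cube, so E-series; the 4-jet and mu = 7 give E_7.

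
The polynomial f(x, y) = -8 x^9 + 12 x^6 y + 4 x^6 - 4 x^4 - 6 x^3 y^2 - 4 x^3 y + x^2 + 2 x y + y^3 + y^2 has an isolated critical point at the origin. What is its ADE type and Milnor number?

Type A2, Milnor number mu = 2.

The Hessian of f at 0 has rank 1. Corank 1: A-series; mu = 2 gives A_2.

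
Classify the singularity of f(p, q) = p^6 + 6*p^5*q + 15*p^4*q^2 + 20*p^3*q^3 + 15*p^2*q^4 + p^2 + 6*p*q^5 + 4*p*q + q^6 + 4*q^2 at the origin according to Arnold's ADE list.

A_5

The Hessian of f at 0 has rank 1. Corank 1: A-series; mu = 5 gives A_5.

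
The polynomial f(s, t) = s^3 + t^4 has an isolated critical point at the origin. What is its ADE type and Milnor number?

Type E6, Milnor number mu = 6.

The Hessian of f at 0 has rank 0. Corank 2; j^3 = s^3 is a perfect cube, so E-series; the 4-jet and mu = 6 give E_6.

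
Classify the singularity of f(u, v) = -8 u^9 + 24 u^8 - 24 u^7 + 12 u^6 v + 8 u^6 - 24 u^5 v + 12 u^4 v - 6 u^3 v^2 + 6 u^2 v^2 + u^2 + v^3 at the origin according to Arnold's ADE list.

The Hessian of f at 0 is [[2, 0], [0, 0]] with rank 1, so corank 1. A Groebner basis of the Jacobian ideal J(f) in C{u,v} is {v^2, u}; counting standard monomials gives mu = 2. Corank 1: A-series; mu = 2 gives A_2.

A2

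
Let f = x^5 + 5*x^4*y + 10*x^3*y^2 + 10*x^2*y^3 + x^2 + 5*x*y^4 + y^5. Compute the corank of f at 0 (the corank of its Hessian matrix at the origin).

1

The Hessian at 0 is [[2, 0], [0, 0]] of rank 1; hence corank 1.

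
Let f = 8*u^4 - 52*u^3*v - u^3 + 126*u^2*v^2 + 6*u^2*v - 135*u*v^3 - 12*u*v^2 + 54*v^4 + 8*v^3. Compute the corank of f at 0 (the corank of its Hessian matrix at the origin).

2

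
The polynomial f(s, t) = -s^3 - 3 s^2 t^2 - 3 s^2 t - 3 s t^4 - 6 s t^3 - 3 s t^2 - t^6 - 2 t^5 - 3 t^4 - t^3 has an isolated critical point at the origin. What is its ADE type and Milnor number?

The Hessian of f at 0 has rank 0. Corank 2; j^3 = -(s + t)^3 is a perfect cube, so E-series; the 5-jet and mu = 8 give E_8.

Type E8, Milnor number mu = 8.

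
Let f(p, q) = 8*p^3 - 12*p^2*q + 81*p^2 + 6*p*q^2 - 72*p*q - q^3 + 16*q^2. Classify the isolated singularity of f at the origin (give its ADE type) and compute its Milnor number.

Type A2, Milnor number mu = 2.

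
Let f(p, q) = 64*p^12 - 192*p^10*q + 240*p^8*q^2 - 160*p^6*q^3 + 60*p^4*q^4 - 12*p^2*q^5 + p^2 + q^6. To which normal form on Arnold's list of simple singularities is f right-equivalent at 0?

A_{5}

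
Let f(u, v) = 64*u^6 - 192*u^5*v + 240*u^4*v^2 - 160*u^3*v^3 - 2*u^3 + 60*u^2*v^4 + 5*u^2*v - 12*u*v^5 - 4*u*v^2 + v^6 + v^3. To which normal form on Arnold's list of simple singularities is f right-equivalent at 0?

D7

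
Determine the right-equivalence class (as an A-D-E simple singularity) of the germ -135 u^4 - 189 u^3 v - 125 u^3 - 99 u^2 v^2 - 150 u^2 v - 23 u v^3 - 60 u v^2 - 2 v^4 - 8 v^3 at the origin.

The Hessian of f at 0 is [[0, 0], [0, 0]] with rank 0, so corank 2. A Groebner basis of the Jacobian ideal J(f) in C{u,v} is {390625*u^2/3 + 312500*u*v/3 + v^4 - 125*v^3/9 + 62500*v^2/3, u^3 + 550*u^2/3 + 440*u*v/3 + 2*v^3/45 + 88*v^2/3, u^2*v - 2875*u^2/9 - 2300*u*v/9 - 17*v^3/135 - 460*v^2/9, 1250*u^2/3 + u*v^2 + 1000*u*v/3 + 16*v^3/45 + 200*v^2/3}; counting standard monomials gives mu = 7. Corank 2; j^3 = -(5*u + 2*v)^3 is a perfect cube, so E-series; the 4-jet and mu = 7 give E_7.

E_{7}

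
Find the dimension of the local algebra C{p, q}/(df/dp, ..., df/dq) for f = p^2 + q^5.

The Hessian of f at 0 is [[2, 0], [0, 0]] with rank 1, so corank 1. A Groebner basis of the Jacobian ideal J(f) in C{p,q} is {q^4, p}; counting standard monomials gives mu = 4. Corank 1: A-series; mu = 4 gives A_4.

4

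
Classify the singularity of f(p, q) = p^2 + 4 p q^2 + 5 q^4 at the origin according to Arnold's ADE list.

A3

The Hessian of f at 0 has rank 1. Corank 1: A-series; mu = 3 gives A_3.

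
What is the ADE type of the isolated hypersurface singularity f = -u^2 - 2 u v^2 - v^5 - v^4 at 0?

A_4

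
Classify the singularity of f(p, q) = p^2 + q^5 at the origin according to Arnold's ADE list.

A_{4}

The Hessian of f at 0 is [[2, 0], [0, 0]] with rank 1, so corank 1. A Groebner basis of the Jacobian ideal J(f) in C{p,q} is {q^4, p}; counting standard monomials gives mu = 4. Corank 1: A-series; mu = 4 gives A_4.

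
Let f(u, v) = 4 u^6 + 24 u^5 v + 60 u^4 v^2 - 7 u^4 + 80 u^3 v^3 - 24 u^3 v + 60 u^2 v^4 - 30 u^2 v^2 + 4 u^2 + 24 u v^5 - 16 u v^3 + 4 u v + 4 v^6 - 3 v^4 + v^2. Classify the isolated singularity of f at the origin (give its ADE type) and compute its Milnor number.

Type A_3, Milnor number mu = 3.

The Hessian of f at 0 has rank 1. Corank 1: A-series; mu = 3 gives A_3.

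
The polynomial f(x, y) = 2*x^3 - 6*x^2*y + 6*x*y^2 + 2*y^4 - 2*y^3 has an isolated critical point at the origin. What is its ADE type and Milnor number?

Type E_{6}, Milnor number mu = 6.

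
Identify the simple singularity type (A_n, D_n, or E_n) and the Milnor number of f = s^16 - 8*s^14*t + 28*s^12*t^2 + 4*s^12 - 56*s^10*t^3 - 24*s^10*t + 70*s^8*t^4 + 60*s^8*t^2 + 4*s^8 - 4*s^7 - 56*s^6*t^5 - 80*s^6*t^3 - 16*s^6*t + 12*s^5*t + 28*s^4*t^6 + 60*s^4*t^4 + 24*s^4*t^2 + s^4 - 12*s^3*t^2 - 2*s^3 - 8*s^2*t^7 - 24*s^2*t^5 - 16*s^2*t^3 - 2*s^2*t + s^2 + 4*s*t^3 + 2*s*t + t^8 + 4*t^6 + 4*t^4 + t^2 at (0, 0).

Type A_7, Milnor number mu = 7.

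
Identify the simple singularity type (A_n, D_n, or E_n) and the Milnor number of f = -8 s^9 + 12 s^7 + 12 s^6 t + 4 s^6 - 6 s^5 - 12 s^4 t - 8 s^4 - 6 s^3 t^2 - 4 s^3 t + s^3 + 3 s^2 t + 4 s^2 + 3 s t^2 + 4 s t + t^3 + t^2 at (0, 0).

The Hessian of f at 0 has rank 1. Corank 1: A-series; mu = 2 gives A_2.

Type A2, Milnor number mu = 2.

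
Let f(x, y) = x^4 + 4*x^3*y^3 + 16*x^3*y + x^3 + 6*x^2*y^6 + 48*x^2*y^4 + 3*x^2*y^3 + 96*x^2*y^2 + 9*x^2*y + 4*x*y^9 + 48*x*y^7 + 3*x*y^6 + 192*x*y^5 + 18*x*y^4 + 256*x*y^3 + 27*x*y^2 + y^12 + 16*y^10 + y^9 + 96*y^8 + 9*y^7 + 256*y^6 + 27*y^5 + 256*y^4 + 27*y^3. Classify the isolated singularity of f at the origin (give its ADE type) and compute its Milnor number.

Type E_{6}, Milnor number mu = 6.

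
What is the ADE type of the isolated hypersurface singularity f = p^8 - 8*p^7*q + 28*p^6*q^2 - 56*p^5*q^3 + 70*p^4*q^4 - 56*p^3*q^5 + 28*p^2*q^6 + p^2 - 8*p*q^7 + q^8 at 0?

A_{7}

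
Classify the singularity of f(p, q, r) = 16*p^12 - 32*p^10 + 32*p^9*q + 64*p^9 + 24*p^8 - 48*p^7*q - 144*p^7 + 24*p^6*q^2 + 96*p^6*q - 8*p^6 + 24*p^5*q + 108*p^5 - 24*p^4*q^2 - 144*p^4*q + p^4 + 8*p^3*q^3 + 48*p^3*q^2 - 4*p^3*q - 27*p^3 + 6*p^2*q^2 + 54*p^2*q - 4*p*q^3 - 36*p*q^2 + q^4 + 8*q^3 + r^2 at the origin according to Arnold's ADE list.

E_{6}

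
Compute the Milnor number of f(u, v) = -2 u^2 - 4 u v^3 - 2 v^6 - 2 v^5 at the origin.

4

The Hessian of f at 0 has rank 1. Corank 1: A-series; mu = 4 gives A_4.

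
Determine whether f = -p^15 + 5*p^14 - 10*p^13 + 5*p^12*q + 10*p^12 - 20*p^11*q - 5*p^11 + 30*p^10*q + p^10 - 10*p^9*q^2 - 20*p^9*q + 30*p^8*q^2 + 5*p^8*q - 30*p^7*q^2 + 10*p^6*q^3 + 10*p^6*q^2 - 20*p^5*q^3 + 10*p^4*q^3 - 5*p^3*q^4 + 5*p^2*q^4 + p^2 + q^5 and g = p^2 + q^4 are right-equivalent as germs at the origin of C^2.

No.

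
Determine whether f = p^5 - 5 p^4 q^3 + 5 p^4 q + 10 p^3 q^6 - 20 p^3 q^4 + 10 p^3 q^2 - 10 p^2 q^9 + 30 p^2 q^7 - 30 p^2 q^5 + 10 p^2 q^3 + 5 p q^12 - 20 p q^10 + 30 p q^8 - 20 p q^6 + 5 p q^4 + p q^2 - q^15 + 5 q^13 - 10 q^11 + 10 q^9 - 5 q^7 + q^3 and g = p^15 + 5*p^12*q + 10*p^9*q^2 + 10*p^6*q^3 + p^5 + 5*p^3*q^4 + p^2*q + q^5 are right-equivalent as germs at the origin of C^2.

Yes.

The Hessian of f at 0 is [[0, 0], [0, 0]] with rank 0, so corank 2. A Groebner basis of the Jacobian ideal J(f) in C{p,q} is {p^4 + q^2/5, q^3, p*q + q^2}; counting standard monomials gives mu = 6. Corank 2; j^3 = q^2*(p + q) has shape L^2 M (L != M), so D-series; mu = 6 gives D_6. The Hessian of g at 0 is [[0, 0], [0, 0]] with rank 0, so corank 2. A Groebner basis of the Jacobian ideal J(g) in C{p,q} is {p^2/5 + q^4, p^3, p*q}; counting standard monomials gives mu = 6. Corank 2; j^3 = p^2*q has shape L^2 M (L != M), so D-series; mu = 6 gives D_6. Both have type D_6, hence right-equivalent.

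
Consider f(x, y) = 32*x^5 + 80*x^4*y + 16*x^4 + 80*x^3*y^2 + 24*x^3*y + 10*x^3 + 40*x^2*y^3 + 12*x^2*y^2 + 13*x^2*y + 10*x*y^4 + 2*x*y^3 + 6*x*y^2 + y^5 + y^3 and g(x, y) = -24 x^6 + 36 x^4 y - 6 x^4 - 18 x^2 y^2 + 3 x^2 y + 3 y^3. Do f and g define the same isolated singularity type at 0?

The Hessian of f at 0 has rank 0. Corank 2; j^3 = (2*x + y)*(5*x^2 + 4*x*y + y^2) splits into three distinct lines over C (the quadratic factor has nonzero discriminant), so D_4. The Hessian of g at 0 has rank 0. Corank 2; j^3 = 3*y*(x^2 + y^2) splits into three distinct lines over C (the quadratic factor has nonzero discriminant), so D_4. Both have type D_4, hence right-equivalent.

Yes.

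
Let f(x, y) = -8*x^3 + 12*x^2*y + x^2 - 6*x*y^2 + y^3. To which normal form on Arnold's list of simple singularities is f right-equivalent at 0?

The Hessian of f at 0 has rank 1. Corank 1: A-series; mu = 2 gives A_2.

A_2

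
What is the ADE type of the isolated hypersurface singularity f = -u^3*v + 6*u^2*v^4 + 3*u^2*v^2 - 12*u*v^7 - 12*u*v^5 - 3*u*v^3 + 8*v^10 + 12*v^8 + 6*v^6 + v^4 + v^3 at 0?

E7

The Hessian of f at 0 has rank 0. Corank 2; j^3 = v^3 is a perfect cube, so E-series; the 4-jet and mu = 7 give E_7.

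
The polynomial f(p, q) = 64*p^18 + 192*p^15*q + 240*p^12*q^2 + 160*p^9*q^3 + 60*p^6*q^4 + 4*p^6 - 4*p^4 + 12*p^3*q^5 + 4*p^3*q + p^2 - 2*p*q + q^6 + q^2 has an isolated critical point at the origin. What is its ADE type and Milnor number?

The Hessian of f at 0 has rank 1. Corank 1: A-series; mu = 5 gives A_5.

Type A5, Milnor number mu = 5.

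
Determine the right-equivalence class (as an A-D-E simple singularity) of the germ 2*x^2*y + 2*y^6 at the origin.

D_7

The Hessian of f at 0 has rank 0. Corank 2; j^3 = 2*x^2*y has shape L^2 M (L != M), so D-series; mu = 7 gives D_7.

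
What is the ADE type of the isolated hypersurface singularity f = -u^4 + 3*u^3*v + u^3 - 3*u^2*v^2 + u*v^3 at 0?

The Hessian of f at 0 is [[0, 0], [0, 0]] with rank 0, so corank 2. A Groebner basis of the Jacobian ideal J(f) in C{u,v} is {3*u^2 + v^4 + v^3, u^3, u^2*v - u^2 - v^3/3, -2*u^2 + u*v^2 - 2*v^3/3}; counting standard monomials gives mu = 7. Corank 2; j^3 = u^3 is a perfect cube, so E-series; the 4-jet and mu = 7 give E_7.

E7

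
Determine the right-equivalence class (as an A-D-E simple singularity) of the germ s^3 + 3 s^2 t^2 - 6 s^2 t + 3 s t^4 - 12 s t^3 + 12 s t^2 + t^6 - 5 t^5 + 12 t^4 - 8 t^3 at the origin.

E8

The Hessian of f at 0 has rank 0. Corank 2; j^3 = (s - 2*t)^3 is a perfect cube, so E-series; the 5-jet and mu = 8 give E_8.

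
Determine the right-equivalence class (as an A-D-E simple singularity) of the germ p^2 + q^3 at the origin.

A2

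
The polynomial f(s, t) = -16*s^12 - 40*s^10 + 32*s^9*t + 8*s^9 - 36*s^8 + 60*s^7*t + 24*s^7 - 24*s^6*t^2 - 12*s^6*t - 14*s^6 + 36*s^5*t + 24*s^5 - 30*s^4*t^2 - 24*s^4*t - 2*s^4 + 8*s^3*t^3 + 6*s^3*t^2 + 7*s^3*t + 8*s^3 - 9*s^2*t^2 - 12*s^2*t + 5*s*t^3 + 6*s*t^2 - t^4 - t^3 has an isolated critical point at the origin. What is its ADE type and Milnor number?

Type E_{7}, Milnor number mu = 7.

The Hessian of f at 0 has rank 0. Corank 2; j^3 = (2*s - t)^3 is a perfect cube, so E-series; the 4-jet and mu = 7 give E_7.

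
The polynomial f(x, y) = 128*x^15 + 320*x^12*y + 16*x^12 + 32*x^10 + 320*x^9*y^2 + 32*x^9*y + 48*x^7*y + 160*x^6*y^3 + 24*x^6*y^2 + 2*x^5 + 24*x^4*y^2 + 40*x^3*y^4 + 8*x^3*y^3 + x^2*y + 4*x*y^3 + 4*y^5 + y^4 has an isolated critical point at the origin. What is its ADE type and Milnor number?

The Hessian of f at 0 is [[0, 0], [0, 0]] with rank 0, so corank 2. A Groebner basis of the Jacobian ideal J(f) in C{x,y} is {x*y^2, x*y/2 + y^3, x^2 - 2*x*y}; counting standard monomials gives mu = 5. Corank 2; j^3 = x^2*y has shape L^2 M (L != M), so D-series; mu = 5 gives D_5.

Type D_5, Milnor number mu = 5.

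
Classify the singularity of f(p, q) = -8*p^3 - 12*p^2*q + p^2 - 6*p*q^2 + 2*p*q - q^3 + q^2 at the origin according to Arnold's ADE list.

A2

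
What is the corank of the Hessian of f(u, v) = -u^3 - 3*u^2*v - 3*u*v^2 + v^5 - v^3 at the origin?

2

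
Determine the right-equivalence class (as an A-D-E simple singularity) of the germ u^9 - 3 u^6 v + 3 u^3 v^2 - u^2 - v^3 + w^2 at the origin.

A_2

The Hessian of f at 0 has rank 2. Corank 1: A-series; mu = 2 gives A_2.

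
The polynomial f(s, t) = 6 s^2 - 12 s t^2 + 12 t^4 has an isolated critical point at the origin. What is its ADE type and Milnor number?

The Hessian of f at 0 has rank 1. Corank 1: A-series; mu = 3 gives A_3.

Type A_{3}, Milnor number mu = 3.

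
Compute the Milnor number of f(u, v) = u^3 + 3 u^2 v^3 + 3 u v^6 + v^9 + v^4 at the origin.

6

The Hessian of f at 0 has rank 0. Corank 2; j^3 = u^3 is a perfect cube, so E-series; the 4-jet and mu = 6 give E_6.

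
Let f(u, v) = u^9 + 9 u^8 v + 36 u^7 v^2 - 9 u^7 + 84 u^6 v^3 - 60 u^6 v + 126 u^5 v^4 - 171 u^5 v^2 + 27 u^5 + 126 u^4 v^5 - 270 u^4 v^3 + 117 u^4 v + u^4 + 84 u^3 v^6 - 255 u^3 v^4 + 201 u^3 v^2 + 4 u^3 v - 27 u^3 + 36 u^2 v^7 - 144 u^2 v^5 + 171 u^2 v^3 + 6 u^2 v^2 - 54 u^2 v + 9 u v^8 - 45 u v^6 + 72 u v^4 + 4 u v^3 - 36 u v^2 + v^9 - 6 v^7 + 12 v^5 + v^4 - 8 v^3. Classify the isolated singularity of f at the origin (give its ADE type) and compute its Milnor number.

Type E_6, Milnor number mu = 6.

The Hessian of f at 0 has rank 0. Corank 2; j^3 = -(3*u + 2*v)^3 is a perfect cube, so E-series; the 4-jet and mu = 6 give E_6.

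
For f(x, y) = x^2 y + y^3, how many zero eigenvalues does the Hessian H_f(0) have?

2

The Hessian at 0 is [[0, 0], [0, 0]] of rank 0; hence corank 2.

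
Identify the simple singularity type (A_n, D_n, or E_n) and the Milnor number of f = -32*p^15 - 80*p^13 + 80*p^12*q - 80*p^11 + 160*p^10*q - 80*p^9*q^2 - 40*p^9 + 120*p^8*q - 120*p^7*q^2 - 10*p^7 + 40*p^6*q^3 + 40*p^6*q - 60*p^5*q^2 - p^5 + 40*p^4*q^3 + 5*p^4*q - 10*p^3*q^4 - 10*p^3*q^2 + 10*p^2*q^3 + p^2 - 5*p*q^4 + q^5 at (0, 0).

The Hessian of f at 0 has rank 1. Corank 1: A-series; mu = 4 gives A_4.

Type A4, Milnor number mu = 4.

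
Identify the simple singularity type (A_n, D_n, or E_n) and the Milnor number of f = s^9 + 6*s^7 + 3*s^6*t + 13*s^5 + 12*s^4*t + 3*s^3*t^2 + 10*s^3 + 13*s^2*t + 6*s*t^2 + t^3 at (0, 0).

Type D_4, Milnor number mu = 4.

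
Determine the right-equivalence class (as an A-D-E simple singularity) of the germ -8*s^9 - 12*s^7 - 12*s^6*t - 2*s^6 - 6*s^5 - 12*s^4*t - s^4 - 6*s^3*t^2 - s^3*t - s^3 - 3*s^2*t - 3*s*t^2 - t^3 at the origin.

E7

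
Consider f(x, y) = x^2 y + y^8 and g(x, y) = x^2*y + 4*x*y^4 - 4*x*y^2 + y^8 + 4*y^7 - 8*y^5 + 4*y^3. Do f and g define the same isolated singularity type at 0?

Yes.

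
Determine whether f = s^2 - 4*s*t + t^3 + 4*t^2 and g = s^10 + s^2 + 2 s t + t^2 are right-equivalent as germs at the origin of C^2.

No.

The Hessian of f at 0 has rank 1. Corank 1: A-series; mu = 2 gives A_2. The Hessian of g at 0 has rank 1. Corank 1: A-series; mu = 9 gives A_9. f is A_2 but g is A_9, hence not right-equivalent.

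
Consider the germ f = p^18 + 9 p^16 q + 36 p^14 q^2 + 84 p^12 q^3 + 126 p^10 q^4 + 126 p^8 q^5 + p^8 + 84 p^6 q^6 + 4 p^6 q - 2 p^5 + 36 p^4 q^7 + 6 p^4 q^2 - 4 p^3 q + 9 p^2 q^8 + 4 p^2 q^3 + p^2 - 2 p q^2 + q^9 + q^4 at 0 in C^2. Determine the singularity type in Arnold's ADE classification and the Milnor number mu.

Type A8, Milnor number mu = 8.

The Hessian of f at 0 has rank 1. Corank 1: A-series; mu = 8 gives A_8.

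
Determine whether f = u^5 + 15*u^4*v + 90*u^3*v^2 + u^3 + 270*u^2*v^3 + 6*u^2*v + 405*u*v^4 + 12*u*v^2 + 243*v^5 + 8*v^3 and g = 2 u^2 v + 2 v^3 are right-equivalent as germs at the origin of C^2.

No.

The Hessian of f at 0 is [[0, 0], [0, 0]] with rank 0, so corank 2. A Groebner basis of the Jacobian ideal J(f) in C{u,v} is {v^5, u*v^3 + 9*v^4/4, u^2 + 4*u*v + 4*v^2}; counting standard monomials gives mu = 8. Corank 2; j^3 = (u + 2*v)^3 is a perfect cube, so E-series; the 5-jet and mu = 8 give E_8. The Hessian of g at 0 is [[0, 0], [0, 0]] with rank 0, so corank 2. A Groebner basis of the Jacobian ideal J(g) in C{u,v} is {v^3, u^2 + 3*v^2, u*v}; counting standard monomials gives mu = 4. Corank 2; j^3 = 2*v*(u^2 + v^2) splits into three distinct lines over C (the quadratic factor has nonzero discriminant), so D_4. f is E_8 but g is D_4, hence not right-equivalent.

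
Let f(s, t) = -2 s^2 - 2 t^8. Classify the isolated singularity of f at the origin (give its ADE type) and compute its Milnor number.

Type A_7, Milnor number mu = 7.

The Hessian of f at 0 has rank 1. Corank 1: A-series; mu = 7 gives A_7.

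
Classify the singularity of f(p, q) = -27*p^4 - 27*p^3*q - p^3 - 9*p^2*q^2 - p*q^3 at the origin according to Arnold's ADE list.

E_{7}

The Hessian of f at 0 is [[0, 0], [0, 0]] with rank 0, so corank 2. A Groebner basis of the Jacobian ideal J(f) in C{p,q} is {p^2/3 + q^4 + q^3/9, p^3, p^2*q - p^2/9 - q^3/27, 2*p^2/3 + p*q^2 + 2*q^3/9}; counting standard monomials gives mu = 7. Corank 2; j^3 = -p^3 is a perfect cube, so E-series; the 4-jet and mu = 7 give E_7.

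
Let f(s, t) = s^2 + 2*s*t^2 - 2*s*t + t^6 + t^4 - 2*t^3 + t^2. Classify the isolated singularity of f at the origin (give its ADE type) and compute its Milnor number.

Type A_5, Milnor number mu = 5.

The Hessian of f at 0 has rank 1. Corank 1: A-series; mu = 5 gives A_5.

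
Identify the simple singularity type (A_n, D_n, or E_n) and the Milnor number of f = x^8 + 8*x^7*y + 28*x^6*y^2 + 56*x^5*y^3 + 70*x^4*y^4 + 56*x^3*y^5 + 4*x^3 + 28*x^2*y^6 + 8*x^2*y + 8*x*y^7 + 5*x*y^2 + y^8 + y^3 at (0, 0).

Type D_{9}, Milnor number mu = 9.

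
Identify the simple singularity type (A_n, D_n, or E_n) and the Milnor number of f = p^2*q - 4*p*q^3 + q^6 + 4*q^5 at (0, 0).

The Hessian of f at 0 has rank 0. Corank 2; j^3 = p^2*q has shape L^2 M (L != M), so D-series; mu = 7 gives D_7.

Type D7, Milnor number mu = 7.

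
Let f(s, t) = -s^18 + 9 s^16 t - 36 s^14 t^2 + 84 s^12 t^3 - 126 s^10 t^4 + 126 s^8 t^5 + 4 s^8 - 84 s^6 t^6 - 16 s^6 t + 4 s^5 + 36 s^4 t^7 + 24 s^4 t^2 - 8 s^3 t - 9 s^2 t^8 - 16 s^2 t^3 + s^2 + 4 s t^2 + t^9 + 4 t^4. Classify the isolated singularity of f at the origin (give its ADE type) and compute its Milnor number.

Type A_8, Milnor number mu = 8.

The Hessian of f at 0 has rank 1. Corank 1: A-series; mu = 8 gives A_8.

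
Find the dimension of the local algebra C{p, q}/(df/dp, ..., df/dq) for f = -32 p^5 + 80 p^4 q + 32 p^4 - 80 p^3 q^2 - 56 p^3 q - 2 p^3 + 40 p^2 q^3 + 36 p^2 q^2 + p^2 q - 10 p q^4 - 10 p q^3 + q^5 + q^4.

The Hessian of f at 0 has rank 0. Corank 2; j^3 = -p^2*(2*p - q) has shape L^2 M (L != M), so D-series; mu = 5 gives D_5.

5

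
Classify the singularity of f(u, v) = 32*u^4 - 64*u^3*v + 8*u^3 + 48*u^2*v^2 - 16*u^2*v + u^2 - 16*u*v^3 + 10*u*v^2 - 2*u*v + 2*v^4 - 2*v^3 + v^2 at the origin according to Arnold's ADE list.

The Hessian of f at 0 has rank 1. Corank 1: A-series; mu = 3 gives A_3.

A_3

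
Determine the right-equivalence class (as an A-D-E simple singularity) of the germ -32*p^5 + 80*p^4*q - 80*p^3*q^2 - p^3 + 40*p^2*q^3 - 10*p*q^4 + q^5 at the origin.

The Hessian of f at 0 is [[0, 0], [0, 0]] with rank 0, so corank 2. A Groebner basis of the Jacobian ideal J(f) in C{p,q} is {q^5, p*q^3 - q^4/8, p^2}; counting standard monomials gives mu = 8. Corank 2; j^3 = -p^3 is a perfect cube, so E-series; the 5-jet and mu = 8 give E_8.

E8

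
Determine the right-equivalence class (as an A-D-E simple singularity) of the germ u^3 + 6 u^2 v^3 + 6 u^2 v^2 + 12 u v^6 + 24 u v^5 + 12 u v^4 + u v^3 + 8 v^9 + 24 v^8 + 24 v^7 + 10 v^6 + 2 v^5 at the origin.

E7

The Hessian of f at 0 has rank 0. Corank 2; j^3 = u^3 is a perfect cube, so E-series; the 4-jet and mu = 7 give E_7.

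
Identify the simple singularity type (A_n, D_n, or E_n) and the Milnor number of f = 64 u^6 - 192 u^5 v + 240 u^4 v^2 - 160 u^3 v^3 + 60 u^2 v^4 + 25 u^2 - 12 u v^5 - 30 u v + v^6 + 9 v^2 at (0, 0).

Type A_5, Milnor number mu = 5.

The Hessian of f at 0 has rank 1. Corank 1: A-series; mu = 5 gives A_5.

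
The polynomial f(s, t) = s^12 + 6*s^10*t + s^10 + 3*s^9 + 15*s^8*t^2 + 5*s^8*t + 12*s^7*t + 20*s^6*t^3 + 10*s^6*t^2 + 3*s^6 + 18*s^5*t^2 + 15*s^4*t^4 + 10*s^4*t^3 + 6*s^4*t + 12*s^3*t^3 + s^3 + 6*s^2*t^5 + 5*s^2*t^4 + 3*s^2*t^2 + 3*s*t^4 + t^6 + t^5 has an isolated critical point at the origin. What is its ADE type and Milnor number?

The Hessian of f at 0 has rank 0. Corank 2; j^3 = s^3 is a perfect cube, so E-series; the 5-jet and mu = 8 give E_8.

Type E_8, Milnor number mu = 8.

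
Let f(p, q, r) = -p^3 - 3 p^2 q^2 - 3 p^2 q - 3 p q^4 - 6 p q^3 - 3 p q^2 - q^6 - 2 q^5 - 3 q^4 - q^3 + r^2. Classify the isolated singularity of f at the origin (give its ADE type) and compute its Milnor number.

Type E_8, Milnor number mu = 8.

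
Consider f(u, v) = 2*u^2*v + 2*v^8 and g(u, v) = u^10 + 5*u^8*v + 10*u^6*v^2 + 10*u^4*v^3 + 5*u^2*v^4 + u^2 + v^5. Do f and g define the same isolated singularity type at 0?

The Hessian of f at 0 has rank 0. Corank 2; j^3 = 2*u^2*v has shape L^2 M (L != M), so D-series; mu = 9 gives D_9. The Hessian of g at 0 has rank 1. Corank 1: A-series; mu = 4 gives A_4. f is D_9 but g is A_4, hence not right-equivalent.

No.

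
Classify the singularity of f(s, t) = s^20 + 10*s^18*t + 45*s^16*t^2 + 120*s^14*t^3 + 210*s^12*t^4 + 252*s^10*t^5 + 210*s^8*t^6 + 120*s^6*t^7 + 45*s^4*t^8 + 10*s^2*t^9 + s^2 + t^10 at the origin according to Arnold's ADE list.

A_9

The Hessian of f at 0 has rank 1. Corank 1: A-series; mu = 9 gives A_9.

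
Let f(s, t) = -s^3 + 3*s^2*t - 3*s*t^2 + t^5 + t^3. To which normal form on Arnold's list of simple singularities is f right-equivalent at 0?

E8

The Hessian of f at 0 has rank 0. Corank 2; j^3 = -(s - t)^3 is a perfect cube, so E-series; the 5-jet and mu = 8 give E_8.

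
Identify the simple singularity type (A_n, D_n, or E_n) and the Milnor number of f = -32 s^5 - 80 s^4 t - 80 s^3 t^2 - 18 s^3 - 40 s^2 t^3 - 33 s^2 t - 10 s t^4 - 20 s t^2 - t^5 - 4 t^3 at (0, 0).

Type D_6, Milnor number mu = 6.

The Hessian of f at 0 is [[0, 0], [0, 0]] with rank 0, so corank 2. A Groebner basis of the Jacobian ideal J(f) in C{s,t} is {243*s*t/10 + t^4 + 81*t^2/5, s*t^2 + 2*t^3/3, s^2 + 7*s*t/6 + t^2/3}; counting standard monomials gives mu = 6. Corank 2; j^3 = -(2*s + t)*(3*s + 2*t)^2 has shape L^2 M (L != M), so D-series; mu = 6 gives D_6.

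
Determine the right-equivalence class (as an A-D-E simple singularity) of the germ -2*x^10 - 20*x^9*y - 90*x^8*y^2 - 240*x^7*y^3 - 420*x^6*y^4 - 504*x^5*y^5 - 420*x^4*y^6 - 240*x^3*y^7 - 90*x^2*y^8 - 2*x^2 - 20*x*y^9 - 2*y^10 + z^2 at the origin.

A9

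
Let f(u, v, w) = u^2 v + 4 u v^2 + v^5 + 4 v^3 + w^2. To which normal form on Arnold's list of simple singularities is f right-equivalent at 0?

D_{6}

The Hessian of f at 0 has rank 1. Corank 2; j^3 = v*(u + 2*v)^2 has shape L^2 M (L != M), so D-series; mu = 6 gives D_6.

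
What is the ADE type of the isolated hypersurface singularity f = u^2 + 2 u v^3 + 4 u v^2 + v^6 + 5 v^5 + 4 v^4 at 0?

A_{4}

The Hessian of f at 0 is [[2, 0], [0, 0]] with rank 1, so corank 1. A Groebner basis of the Jacobian ideal J(f) in C{u,v} is {u + v^3 + 2*v^2, u^2, u*v - 2*u - 4*v^2}; counting standard monomials gives mu = 4. Corank 1: A-series; mu = 4 gives A_4.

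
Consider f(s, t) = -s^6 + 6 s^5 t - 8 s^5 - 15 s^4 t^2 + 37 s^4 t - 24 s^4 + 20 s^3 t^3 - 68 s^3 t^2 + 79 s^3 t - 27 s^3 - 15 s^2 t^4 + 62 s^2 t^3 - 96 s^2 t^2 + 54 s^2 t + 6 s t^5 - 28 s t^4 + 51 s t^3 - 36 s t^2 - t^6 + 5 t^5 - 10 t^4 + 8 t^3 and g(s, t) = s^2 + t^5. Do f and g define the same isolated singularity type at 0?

No.

The Hessian of f at 0 has rank 0. Corank 2; j^3 = -(3*s - 2*t)^3 is a perfect cube, so E-series; the 4-jet and mu = 7 give E_7. The Hessian of g at 0 has rank 1. Corank 1: A-series; mu = 4 gives A_4. f is E_7 but g is A_4, hence not right-equivalent.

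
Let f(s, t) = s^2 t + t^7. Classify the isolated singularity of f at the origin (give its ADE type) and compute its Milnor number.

The Hessian of f at 0 is [[0, 0], [0, 0]] with rank 0, so corank 2. A Groebner basis of the Jacobian ideal J(f) in C{s,t} is {s^2/7 + t^6, s^3, s*t}; counting standard monomials gives mu = 8. Corank 2; j^3 = s^2*t has shape L^2 M (L != M), so D-series; mu = 8 gives D_8.

Type D_8, Milnor number mu = 8.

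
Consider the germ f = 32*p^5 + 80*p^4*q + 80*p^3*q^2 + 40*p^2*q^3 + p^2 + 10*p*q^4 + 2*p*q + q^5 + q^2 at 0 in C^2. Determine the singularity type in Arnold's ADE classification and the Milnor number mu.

The Hessian of f at 0 has rank 1. Corank 1: A-series; mu = 4 gives A_4.

Type A_4, Milnor number mu = 4.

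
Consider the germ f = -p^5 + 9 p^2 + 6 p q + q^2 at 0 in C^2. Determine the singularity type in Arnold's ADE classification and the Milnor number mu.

Type A4, Milnor number mu = 4.

The Hessian of f at 0 is [[18, 6], [6, 2]] with rank 1, so corank 1. A Groebner basis of the Jacobian ideal J(f) in C{p,q} is {q^4, p + q/3}; counting standard monomials gives mu = 4. Corank 1: A-series; mu = 4 gives A_4.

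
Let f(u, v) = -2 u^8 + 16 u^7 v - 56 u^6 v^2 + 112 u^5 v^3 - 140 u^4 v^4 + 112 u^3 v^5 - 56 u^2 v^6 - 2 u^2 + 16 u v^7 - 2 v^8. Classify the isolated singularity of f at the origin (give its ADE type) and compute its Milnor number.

Type A_7, Milnor number mu = 7.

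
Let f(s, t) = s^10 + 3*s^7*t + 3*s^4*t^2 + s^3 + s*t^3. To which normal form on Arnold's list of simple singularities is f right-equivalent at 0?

E7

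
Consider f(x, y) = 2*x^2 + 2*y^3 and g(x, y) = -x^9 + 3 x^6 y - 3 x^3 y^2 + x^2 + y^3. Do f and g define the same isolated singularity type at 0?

Yes.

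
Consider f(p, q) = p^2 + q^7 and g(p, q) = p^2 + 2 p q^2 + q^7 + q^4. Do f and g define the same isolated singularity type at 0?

Yes.

The Hessian of f at 0 has rank 1. Corank 1: A-series; mu = 6 gives A_6. The Hessian of g at 0 has rank 1. Corank 1: A-series; mu = 6 gives A_6. Both have type A_6, hence right-equivalent.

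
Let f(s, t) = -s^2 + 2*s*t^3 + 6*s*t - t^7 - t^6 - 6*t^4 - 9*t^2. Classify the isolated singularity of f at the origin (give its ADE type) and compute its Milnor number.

Type A_{6}, Milnor number mu = 6.

The Hessian of f at 0 is [[-2, 6], [6, -18]] with rank 1, so corank 1. A Groebner basis of the Jacobian ideal J(f) in C{s,t} is {-s + t^3 + 3*t, s^2 - 6*s*t + 9*t^2}; counting standard monomials gives mu = 6. Corank 1: A-series; mu = 6 gives A_6.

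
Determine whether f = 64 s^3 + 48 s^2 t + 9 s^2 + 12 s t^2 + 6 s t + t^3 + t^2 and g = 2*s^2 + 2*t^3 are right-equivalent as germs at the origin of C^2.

The Hessian of f at 0 has rank 1. Corank 1: A-series; mu = 2 gives A_2. The Hessian of g at 0 has rank 1. Corank 1: A-series; mu = 2 gives A_2. Both have type A_2, hence right-equivalent.

Yes.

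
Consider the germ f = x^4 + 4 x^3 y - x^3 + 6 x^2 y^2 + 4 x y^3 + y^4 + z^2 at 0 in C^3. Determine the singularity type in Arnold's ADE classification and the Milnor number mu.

Type E_{6}, Milnor number mu = 6.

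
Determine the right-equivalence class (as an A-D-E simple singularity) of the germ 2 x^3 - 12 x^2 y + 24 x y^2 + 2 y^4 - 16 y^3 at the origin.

E_{6}

The Hessian of f at 0 has rank 0. Corank 2; j^3 = 2*(x - 2*y)^3 is a perfect cube, so E-series; the 4-jet and mu = 6 give E_6.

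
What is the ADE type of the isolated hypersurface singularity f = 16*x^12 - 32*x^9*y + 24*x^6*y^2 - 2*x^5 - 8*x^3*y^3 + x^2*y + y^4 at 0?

The Hessian of f at 0 has rank 0. Corank 2; j^3 = x^2*y has shape L^2 M (L != M), so D-series; mu = 5 gives D_5.

D_5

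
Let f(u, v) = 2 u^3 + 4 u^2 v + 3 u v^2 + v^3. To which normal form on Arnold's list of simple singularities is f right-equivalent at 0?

D4

The Hessian of f at 0 is [[0, 0], [0, 0]] with rank 0, so corank 2. A Groebner basis of the Jacobian ideal J(f) in C{u,v} is {v^3, u^2 - 3*v^2/2, u*v + 3*v^2/2}; counting standard monomials gives mu = 4. Corank 2; j^3 = (u + v)*(2*u^2 + 2*u*v + v^2) splits into three distinct lines over C (the quadratic factor has nonzero discriminant), so D_4.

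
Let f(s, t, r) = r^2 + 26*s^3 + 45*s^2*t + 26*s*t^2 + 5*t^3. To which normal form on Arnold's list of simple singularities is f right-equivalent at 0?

D_4

The Hessian of f at 0 has rank 1. Corank 2; j^3 = (2*s + t)*(13*s^2 + 16*s*t + 5*t^2) splits into three distinct lines over C (the quadratic factor has nonzero discriminant), so D_4.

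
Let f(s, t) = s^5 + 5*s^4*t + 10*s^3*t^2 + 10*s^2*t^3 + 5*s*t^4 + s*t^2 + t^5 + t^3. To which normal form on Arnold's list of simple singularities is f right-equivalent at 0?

The Hessian of f at 0 has rank 0. Corank 2; j^3 = t^2*(s + t) has shape L^2 M (L != M), so D-series; mu = 6 gives D_6.

D6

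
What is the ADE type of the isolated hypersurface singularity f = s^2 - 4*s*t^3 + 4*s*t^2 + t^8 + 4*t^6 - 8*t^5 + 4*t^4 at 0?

A_{7}

The Hessian of f at 0 is [[2, 0], [0, 0]] with rank 1, so corank 1. A Groebner basis of the Jacobian ideal J(f) in C{s,t} is {s^3 + 2*s^2 + 8*s*t^2 + 4*s*t + 4*s + 8*t^2, s^2*t + 2*s^2 + 6*s*t^2 + 2*s*t + 2*s + 4*t^2, -s/2 + t^3 - t^2}; counting standard monomials gives mu = 7. Corank 1: A-series; mu = 7 gives A_7.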